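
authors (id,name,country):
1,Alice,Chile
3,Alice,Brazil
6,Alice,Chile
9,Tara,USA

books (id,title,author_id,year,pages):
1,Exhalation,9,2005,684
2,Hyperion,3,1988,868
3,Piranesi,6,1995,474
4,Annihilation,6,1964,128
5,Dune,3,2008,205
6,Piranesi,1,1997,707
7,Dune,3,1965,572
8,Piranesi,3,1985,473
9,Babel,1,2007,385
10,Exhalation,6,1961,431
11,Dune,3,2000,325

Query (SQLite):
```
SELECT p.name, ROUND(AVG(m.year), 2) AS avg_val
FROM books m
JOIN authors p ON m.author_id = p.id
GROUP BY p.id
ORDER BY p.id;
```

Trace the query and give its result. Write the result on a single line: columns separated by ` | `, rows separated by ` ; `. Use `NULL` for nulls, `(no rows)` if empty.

Alice | 2002 ; Alice | 1989.2 ; Alice | 1973.33 ; Tara | 2005

Join each books row to its authors via author_id.
Group joined rows by authors.id; compute ROUND(AVG(m.year), 2) per group.
  1: ids {6, 9} → ROUND(AVG(m.year), 2)=2002
  3: ids {2, 5, 7, 8, 11} → ROUND(AVG(m.year), 2)=1989.2
  6: ids {3, 4, 10} → ROUND(AVG(m.year), 2)=1973.33
  9: ids {1} → ROUND(AVG(m.year), 2)=2005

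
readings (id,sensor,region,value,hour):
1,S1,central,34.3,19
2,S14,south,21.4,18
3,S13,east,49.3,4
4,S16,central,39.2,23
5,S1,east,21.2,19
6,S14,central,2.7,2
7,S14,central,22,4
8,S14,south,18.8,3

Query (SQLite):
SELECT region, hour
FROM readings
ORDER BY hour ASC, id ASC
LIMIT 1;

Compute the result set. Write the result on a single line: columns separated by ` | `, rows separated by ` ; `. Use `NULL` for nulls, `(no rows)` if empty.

central | 2

Sort by hour asc, tiebreak id asc: (2, id=6), (3, id=8), (4, id=3), (4, id=7) …. Take first 1.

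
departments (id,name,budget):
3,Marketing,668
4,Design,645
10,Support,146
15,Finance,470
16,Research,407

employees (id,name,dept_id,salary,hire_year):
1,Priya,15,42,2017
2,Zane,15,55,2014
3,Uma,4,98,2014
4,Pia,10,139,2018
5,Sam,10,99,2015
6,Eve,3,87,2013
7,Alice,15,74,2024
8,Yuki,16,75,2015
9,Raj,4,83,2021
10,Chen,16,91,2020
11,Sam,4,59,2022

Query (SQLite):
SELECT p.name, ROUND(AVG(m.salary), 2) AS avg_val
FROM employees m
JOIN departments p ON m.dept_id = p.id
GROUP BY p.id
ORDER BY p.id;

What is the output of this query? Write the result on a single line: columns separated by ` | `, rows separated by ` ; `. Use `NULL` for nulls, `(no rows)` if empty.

Marketing | 87 ; Design | 80 ; Support | 119 ; Finance | 57 ; Research | 83

Join each employees row to its departments via dept_id.
Group joined rows by departments.id; compute ROUND(AVG(m.salary), 2) per group.
  3: ids {6} → ROUND(AVG(m.salary), 2)=87
  4: ids {3, 9, 11} → ROUND(AVG(m.salary), 2)=80
  10: ids {4, 5} → ROUND(AVG(m.salary), 2)=119
  15: ids {1, 2, 7} → ROUND(AVG(m.salary), 2)=57
  16: ids {8, 10} → ROUND(AVG(m.salary), 2)=83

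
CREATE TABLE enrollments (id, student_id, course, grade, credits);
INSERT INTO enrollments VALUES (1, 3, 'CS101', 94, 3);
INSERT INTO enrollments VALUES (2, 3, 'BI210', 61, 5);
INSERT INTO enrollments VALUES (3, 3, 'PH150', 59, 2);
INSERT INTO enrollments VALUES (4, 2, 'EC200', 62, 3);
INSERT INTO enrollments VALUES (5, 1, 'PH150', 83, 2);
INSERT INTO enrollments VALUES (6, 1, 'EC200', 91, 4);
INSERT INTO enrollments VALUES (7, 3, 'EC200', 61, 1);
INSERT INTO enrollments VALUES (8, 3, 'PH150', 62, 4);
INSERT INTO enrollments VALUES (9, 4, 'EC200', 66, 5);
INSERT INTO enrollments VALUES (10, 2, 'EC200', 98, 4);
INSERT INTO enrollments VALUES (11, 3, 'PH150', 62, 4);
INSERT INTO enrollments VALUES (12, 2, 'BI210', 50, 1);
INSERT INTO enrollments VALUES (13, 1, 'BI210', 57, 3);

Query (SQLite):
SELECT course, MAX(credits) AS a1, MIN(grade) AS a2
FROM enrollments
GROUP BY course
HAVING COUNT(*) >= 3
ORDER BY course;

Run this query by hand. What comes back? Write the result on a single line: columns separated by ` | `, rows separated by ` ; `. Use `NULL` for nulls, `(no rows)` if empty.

Group enrollments by course.
Per group compute: MAX(credits), MIN(grade).
HAVING: drop groups with fewer than 3 rows.
  BI210: ids {2, 12, 13} → MAX(credits)=5, MIN(grade)=50
  CS101: ids {1} → MAX(credits)=3, MIN(grade)=94
  EC200: ids {4, 6, 7, 9, 10} → MAX(credits)=5, MIN(grade)=61
  PH150: ids {3, 5, 8, 11} → MAX(credits)=4, MIN(grade)=59

BI210 | 5 | 50 ; EC200 | 5 | 61 ; PH150 | 4 | 59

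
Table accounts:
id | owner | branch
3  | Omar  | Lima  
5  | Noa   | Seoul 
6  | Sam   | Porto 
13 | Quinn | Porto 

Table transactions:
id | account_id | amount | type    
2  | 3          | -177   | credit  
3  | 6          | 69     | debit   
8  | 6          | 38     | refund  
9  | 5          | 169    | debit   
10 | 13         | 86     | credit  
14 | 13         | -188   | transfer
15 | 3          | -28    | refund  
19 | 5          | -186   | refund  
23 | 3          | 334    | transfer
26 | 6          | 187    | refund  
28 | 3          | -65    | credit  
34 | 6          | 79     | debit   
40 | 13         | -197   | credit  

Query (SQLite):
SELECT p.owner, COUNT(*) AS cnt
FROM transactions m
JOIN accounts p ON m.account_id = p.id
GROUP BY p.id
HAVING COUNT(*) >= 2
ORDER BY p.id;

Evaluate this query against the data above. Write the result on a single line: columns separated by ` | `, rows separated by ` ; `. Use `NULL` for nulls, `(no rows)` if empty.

Omar | 4 ; Noa | 2 ; Sam | 4 ; Quinn | 3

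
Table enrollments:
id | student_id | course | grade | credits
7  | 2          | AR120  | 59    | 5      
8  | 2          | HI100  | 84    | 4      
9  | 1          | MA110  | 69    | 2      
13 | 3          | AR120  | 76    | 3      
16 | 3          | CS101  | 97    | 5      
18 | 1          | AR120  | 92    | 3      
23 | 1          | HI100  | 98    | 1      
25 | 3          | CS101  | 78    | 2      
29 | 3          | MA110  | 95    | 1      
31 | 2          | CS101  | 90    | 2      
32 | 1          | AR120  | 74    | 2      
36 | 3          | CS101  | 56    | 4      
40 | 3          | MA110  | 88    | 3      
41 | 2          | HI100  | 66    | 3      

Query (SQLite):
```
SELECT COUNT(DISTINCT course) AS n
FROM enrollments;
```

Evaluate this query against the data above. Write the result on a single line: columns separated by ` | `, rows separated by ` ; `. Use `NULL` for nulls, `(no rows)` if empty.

4

Count distinct non-NULL course values.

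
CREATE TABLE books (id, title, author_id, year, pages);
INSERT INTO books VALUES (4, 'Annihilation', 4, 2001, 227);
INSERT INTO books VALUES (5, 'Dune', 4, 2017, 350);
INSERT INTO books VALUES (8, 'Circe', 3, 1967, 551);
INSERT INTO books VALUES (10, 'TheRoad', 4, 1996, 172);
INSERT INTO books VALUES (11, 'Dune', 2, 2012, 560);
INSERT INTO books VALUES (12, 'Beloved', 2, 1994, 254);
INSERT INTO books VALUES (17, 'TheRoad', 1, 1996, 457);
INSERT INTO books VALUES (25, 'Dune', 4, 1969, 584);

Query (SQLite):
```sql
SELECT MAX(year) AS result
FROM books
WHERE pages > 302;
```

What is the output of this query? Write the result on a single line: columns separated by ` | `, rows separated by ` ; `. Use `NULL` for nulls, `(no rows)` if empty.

2017

Rows where pages > 302 → year values: [2017, 1967, 2012, 1996, 1969].
MAX of non-NULL values = 2017.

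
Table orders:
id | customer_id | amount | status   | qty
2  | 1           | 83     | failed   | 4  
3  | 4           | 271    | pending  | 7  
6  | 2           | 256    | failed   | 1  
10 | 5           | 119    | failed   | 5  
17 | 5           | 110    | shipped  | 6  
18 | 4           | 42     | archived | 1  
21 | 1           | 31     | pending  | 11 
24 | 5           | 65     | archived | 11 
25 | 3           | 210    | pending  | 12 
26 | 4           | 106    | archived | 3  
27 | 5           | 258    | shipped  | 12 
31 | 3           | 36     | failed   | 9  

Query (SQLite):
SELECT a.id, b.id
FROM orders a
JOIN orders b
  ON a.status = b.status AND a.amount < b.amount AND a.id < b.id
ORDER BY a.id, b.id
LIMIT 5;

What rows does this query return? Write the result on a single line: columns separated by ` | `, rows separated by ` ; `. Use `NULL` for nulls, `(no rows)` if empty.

Pairs (a,b) with same status, a.amount < b.amount, a.id < b.id.
status groups: archived:{18,24,26} failed:{2,6,10,31} pending:{3,21,25} shipped:{17,27}
Ordered by (a.id, b.id); first 5.

2 | 6 ; 2 | 10 ; 17 | 27 ; 18 | 24 ; 18 | 26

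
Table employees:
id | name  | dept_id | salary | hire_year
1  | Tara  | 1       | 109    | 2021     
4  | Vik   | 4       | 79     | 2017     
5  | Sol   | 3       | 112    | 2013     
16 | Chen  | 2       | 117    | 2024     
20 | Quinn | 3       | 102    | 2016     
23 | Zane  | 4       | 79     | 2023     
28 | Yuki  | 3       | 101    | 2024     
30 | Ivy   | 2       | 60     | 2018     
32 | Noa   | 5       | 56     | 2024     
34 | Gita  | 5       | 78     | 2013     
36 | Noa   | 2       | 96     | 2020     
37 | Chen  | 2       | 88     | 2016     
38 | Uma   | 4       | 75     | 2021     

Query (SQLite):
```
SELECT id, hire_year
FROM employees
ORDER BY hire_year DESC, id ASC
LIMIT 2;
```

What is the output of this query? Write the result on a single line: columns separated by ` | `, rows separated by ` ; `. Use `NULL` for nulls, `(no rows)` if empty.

Sort by hire_year desc, tiebreak id asc: (2024, id=16), (2024, id=28), (2024, id=32), (2023, id=23), (2021, id=1) …. Take first 2.

16 | 2024 ; 28 | 2024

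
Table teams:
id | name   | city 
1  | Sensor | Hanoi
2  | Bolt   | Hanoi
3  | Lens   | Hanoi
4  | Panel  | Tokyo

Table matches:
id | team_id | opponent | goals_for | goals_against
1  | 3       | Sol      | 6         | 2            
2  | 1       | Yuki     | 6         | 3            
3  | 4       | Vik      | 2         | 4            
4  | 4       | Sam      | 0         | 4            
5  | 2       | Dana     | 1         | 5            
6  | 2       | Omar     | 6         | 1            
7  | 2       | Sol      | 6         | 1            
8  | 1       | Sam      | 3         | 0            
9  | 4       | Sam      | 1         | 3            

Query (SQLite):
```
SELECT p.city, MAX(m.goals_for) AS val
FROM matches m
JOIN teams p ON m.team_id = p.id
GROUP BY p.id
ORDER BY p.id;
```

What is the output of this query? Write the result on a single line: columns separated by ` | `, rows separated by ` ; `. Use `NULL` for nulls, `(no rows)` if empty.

Hanoi | 6 ; Hanoi | 6 ; Hanoi | 6 ; Tokyo | 2

Join each matches row to its teams via team_id.
Group joined rows by teams.id; compute MAX(m.goals_for) per group.
  1: ids {2, 8} → MAX(m.goals_for)=6
  2: ids {5, 6, 7} → MAX(m.goals_for)=6
  3: ids {1} → MAX(m.goals_for)=6
  4: ids {3, 4, 9} → MAX(m.goals_for)=2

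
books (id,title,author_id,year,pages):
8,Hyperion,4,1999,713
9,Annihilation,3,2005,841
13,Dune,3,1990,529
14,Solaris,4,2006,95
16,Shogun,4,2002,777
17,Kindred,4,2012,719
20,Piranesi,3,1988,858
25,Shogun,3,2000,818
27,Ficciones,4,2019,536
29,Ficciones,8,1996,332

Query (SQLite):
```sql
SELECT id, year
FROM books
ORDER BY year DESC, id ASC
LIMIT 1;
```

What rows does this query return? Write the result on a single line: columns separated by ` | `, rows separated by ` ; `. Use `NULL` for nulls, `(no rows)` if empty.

27 | 2019

Sort by year desc, tiebreak id asc: (2019, id=27), (2012, id=17), (2006, id=14), (2005, id=9) …. Take first 1.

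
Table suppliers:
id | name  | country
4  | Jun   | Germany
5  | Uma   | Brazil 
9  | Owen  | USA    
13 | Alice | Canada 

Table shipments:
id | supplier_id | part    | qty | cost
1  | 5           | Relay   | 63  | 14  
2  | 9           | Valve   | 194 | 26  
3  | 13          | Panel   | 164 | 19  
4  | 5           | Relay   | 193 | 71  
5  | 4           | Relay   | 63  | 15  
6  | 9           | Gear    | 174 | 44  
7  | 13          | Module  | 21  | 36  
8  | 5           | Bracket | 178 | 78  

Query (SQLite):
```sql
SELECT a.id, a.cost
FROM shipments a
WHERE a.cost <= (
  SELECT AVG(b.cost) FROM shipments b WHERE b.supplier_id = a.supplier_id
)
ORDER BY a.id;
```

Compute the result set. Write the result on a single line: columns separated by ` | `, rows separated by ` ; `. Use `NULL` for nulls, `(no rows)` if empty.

1 | 14 ; 2 | 26 ; 3 | 19 ; 5 | 15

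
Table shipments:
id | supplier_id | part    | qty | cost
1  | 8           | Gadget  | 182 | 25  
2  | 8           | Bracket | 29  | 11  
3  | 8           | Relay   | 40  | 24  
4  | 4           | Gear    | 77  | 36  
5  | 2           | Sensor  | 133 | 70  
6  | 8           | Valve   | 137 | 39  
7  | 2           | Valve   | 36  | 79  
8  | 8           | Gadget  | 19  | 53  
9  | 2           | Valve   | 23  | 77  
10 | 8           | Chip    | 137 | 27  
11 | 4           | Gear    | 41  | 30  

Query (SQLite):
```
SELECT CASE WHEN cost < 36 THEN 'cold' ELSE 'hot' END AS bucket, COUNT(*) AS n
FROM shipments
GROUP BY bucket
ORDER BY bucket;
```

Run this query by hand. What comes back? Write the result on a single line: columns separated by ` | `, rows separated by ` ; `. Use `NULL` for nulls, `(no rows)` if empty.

cold | 5 ; hot | 6

Bucket rows by cost < 36 → 'cold' else 'hot'; count each bucket.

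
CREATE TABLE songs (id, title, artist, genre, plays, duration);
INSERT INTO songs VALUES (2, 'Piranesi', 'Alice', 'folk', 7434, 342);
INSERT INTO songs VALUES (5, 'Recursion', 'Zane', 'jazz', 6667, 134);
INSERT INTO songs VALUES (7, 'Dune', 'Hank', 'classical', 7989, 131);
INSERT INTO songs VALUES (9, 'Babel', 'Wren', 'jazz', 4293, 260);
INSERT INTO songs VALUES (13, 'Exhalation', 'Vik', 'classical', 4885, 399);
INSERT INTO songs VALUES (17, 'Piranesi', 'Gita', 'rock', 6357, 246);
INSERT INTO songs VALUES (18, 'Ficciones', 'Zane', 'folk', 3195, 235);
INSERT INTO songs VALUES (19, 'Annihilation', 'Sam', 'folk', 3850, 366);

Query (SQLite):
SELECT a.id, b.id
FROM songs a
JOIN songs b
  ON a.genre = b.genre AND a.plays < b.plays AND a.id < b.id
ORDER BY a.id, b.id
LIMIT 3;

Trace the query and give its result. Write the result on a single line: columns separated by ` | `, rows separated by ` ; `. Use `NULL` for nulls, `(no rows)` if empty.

Pairs (a,b) with same genre, a.plays < b.plays, a.id < b.id.
genre groups: classical:{7,13} folk:{2,18,19} jazz:{5,9} rock:{17}
Ordered by (a.id, b.id); first 3.

18 | 19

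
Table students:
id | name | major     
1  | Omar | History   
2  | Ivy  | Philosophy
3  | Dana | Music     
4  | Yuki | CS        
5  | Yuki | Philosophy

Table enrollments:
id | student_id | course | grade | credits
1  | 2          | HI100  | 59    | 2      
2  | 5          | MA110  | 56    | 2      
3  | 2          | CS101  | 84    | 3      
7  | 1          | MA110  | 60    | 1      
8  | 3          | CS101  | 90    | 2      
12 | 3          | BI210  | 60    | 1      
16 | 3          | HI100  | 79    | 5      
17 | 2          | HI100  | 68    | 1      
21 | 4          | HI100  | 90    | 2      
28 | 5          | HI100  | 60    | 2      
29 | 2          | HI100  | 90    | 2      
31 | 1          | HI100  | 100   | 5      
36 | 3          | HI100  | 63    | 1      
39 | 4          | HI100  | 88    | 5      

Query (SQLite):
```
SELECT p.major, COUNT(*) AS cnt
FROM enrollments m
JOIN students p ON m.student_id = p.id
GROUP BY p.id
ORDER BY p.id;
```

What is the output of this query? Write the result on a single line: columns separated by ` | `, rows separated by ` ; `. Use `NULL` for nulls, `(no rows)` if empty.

Join each enrollments row to its students via student_id.
Group joined rows by students.id; compute COUNT(*) per group.
  1: ids {7, 31} → COUNT(*)=2
  2: ids {1, 3, 17, 29} → COUNT(*)=4
  3: ids {8, 12, 16, 36} → COUNT(*)=4
  4: ids {21, 39} → COUNT(*)=2
  5: ids {2, 28} → COUNT(*)=2

History | 2 ; Philosophy | 4 ; Music | 4 ; CS | 2 ; Philosophy | 2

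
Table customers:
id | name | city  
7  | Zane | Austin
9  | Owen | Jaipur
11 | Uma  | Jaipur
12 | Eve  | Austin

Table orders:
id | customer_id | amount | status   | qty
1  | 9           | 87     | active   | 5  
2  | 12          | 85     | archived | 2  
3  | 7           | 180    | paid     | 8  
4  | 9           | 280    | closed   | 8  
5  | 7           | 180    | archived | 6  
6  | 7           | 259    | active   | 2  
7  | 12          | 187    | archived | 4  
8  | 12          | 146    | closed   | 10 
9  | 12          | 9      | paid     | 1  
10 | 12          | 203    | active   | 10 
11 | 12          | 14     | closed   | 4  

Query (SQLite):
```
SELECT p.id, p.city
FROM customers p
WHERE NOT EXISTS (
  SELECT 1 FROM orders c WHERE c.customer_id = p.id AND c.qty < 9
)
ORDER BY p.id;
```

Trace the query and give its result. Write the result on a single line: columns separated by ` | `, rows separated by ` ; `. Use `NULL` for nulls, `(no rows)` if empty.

For each customers row, check whether any orders with matching customer_id has qty < 9.
Keep rows where that is false.

11 | Jaipur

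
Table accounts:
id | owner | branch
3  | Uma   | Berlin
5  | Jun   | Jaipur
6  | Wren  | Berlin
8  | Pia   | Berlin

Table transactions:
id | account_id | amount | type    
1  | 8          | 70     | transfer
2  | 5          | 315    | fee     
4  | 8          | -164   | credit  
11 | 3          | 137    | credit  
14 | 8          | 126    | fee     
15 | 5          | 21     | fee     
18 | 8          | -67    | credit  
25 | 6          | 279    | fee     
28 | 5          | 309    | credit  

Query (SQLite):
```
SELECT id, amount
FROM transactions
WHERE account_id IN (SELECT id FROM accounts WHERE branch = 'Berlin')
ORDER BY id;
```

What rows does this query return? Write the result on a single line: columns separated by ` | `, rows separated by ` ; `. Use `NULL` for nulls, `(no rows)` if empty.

1 | 70 ; 4 | -164 ; 11 | 137 ; 14 | 126 ; 18 | -67 ; 25 | 279

Inner query: accounts.id where branch = 'Berlin'.
Outer: keep transactions rows whose account_id is in that set.
Inner query → {3, 6, 8}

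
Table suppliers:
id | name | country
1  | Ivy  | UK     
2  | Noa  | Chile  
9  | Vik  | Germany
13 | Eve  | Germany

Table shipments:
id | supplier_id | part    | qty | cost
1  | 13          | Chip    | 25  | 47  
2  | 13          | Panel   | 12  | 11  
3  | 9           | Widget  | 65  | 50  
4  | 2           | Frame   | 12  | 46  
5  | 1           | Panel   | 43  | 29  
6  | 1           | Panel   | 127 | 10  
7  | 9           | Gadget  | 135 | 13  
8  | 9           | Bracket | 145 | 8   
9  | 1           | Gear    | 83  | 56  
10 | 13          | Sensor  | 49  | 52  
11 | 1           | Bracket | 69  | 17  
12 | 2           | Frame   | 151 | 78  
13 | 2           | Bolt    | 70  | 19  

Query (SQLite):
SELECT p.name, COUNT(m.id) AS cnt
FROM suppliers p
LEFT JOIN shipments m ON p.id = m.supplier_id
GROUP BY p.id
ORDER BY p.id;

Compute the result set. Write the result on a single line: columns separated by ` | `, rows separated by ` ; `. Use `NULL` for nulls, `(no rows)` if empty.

LEFT JOIN keeps every suppliers row; unmatched ones get NULL for shipments columns.
Group by suppliers.id and compute COUNT(m.id). COUNT(col) of an all-NULL group is 0.
  1: ids {5, 6, 9, 11} → COUNT(m.id)=4
  2: ids {4, 12, 13} → COUNT(m.id)=3
  9: ids {3, 7, 8} → COUNT(m.id)=3
  13: ids {1, 2, 10} → COUNT(m.id)=3

Ivy | 4 ; Noa | 3 ; Vik | 3 ; Eve | 3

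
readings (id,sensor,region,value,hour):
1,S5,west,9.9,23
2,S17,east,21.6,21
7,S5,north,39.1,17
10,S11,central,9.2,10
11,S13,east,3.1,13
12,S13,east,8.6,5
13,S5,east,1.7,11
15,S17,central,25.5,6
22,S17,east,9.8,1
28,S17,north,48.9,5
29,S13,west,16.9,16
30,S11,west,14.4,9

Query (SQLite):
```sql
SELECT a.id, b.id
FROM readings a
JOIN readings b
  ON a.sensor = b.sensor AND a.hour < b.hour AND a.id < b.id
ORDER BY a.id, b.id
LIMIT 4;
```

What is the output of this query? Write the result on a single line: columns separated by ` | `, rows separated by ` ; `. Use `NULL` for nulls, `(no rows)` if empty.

11 | 29 ; 12 | 29 ; 22 | 28

Pairs (a,b) with same sensor, a.hour < b.hour, a.id < b.id.
sensor groups: S11:{10,30} S13:{11,12,29} S17:{2,15,22,28} S5:{1,7,13}
Ordered by (a.id, b.id); first 4.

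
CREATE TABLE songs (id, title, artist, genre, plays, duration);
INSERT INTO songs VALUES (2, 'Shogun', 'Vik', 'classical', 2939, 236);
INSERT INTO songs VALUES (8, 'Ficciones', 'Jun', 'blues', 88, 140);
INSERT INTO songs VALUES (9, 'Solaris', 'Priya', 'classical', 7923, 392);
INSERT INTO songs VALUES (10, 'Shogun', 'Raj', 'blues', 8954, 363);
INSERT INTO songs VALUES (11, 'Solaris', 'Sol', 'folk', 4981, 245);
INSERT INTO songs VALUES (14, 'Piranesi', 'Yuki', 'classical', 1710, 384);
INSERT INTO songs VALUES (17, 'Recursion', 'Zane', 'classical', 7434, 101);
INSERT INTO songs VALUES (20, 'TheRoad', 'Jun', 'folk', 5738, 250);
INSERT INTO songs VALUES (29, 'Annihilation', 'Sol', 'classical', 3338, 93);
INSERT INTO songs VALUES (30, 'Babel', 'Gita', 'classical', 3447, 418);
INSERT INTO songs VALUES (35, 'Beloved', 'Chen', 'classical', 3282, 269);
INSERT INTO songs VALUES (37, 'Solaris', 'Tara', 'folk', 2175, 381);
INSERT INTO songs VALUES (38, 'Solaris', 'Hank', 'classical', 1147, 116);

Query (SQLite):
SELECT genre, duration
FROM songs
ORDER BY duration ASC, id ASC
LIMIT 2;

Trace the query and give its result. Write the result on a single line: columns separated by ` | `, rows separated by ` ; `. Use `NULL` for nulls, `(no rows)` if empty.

classical | 93 ; classical | 101

Sort by duration asc, tiebreak id asc: (93, id=29), (101, id=17), (116, id=38), (140, id=8), (236, id=2) …. Take first 2.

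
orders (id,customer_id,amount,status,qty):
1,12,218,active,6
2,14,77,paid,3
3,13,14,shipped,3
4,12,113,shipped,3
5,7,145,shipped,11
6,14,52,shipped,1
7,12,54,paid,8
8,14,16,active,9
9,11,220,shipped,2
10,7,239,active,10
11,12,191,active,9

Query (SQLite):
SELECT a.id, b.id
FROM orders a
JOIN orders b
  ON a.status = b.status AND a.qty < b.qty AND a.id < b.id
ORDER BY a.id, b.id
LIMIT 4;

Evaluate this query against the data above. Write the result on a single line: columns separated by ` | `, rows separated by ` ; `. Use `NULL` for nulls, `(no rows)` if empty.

1 | 8 ; 1 | 10 ; 1 | 11 ; 2 | 7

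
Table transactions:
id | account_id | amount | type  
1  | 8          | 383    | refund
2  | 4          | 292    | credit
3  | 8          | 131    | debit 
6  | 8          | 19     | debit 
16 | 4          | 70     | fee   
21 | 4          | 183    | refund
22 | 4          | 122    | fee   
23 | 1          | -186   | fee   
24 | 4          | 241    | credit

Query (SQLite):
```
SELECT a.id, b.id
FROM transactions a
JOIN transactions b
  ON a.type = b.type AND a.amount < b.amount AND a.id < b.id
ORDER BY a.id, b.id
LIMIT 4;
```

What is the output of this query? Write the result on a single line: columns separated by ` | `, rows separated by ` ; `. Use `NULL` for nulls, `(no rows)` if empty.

16 | 22

Pairs (a,b) with same type, a.amount < b.amount, a.id < b.id.
type groups: credit:{2,24} debit:{3,6} fee:{16,22,23} refund:{1,21}
Ordered by (a.id, b.id); first 4.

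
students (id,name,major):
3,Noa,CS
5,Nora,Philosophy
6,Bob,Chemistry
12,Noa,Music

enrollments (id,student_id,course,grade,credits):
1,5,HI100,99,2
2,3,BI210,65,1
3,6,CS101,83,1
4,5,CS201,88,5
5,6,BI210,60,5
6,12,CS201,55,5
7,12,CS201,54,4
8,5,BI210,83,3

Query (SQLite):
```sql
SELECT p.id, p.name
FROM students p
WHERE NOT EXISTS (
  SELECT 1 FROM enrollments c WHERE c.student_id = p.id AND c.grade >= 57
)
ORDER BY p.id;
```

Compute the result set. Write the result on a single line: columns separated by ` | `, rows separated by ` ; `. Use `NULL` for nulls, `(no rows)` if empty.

12 | Noa

For each students row, check whether any enrollments with matching student_id has grade >= 57.
Keep rows where that is false.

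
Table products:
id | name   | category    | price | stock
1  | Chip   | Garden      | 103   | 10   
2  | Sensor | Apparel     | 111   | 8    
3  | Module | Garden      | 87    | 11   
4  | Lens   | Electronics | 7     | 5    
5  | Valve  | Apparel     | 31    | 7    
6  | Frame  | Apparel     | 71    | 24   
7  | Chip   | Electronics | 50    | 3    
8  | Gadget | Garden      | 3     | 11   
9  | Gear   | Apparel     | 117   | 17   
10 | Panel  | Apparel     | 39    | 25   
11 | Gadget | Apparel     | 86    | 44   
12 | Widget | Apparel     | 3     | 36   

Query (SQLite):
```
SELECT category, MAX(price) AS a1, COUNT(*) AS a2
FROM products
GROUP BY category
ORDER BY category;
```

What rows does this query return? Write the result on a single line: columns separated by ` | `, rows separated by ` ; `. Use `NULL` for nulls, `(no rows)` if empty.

Apparel | 117 | 7 ; Electronics | 50 | 2 ; Garden | 103 | 3

Group products by category.
Per group compute: MAX(price), COUNT(*).
  Apparel: ids {2, 5, 6, 9, 10, 11, 12} → MAX(price)=117, COUNT(*)=7
  Electronics: ids {4, 7} → MAX(price)=50, COUNT(*)=2
  Garden: ids {1, 3, 8} → MAX(price)=103, COUNT(*)=3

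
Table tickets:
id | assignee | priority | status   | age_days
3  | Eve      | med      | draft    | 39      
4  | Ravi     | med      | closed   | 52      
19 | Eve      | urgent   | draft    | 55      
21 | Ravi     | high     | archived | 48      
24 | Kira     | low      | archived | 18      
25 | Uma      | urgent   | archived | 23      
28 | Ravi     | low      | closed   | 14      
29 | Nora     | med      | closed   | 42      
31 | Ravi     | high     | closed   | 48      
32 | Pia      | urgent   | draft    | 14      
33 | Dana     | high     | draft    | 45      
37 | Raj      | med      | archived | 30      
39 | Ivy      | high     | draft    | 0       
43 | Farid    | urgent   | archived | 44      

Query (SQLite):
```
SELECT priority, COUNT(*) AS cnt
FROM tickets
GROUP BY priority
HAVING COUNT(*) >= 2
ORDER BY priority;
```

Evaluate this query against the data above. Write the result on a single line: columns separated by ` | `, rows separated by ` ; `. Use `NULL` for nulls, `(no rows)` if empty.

high | 4 ; low | 2 ; med | 4 ; urgent | 4

Partition tickets by priority; compute COUNT(*) within each group.
HAVING: keep groups with count ≥ 2.
  high: ids {21, 31, 33, 39} → COUNT(*)=4
  low: ids {24, 28} → COUNT(*)=2
  med: ids {3, 4, 29, 37} → COUNT(*)=4
  urgent: ids {19, 25, 32, 43} → COUNT(*)=4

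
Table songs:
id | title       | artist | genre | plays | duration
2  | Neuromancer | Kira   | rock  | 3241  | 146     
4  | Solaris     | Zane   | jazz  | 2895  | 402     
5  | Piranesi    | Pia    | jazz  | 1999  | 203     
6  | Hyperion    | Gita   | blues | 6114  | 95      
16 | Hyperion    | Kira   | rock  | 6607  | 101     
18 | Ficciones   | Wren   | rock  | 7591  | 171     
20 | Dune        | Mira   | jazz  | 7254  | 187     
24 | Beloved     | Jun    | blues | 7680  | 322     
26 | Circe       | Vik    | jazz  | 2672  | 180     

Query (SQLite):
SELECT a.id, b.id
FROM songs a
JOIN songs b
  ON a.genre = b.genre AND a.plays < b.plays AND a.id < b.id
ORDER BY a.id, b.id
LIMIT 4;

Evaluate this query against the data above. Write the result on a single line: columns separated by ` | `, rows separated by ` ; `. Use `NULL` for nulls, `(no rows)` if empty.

2 | 16 ; 2 | 18 ; 4 | 20 ; 5 | 20

Pairs (a,b) with same genre, a.plays < b.plays, a.id < b.id.
genre groups: blues:{6,24} jazz:{4,5,20,26} rock:{2,16,18}
Ordered by (a.id, b.id); first 4.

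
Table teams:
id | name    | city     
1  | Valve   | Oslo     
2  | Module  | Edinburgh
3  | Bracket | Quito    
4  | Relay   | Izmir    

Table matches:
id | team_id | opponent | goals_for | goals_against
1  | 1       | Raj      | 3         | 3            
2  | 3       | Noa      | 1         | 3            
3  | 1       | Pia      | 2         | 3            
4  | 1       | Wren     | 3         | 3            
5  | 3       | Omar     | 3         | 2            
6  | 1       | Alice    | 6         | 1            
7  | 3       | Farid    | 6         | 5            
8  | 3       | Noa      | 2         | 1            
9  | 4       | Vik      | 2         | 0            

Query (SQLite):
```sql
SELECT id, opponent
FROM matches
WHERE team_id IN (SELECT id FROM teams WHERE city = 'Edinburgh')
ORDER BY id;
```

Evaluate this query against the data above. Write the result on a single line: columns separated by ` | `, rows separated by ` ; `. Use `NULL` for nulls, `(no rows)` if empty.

Inner query: teams.id where city = 'Edinburgh'.
Outer: keep matches rows whose team_id is in that set.
Inner query → {2}

(no rows)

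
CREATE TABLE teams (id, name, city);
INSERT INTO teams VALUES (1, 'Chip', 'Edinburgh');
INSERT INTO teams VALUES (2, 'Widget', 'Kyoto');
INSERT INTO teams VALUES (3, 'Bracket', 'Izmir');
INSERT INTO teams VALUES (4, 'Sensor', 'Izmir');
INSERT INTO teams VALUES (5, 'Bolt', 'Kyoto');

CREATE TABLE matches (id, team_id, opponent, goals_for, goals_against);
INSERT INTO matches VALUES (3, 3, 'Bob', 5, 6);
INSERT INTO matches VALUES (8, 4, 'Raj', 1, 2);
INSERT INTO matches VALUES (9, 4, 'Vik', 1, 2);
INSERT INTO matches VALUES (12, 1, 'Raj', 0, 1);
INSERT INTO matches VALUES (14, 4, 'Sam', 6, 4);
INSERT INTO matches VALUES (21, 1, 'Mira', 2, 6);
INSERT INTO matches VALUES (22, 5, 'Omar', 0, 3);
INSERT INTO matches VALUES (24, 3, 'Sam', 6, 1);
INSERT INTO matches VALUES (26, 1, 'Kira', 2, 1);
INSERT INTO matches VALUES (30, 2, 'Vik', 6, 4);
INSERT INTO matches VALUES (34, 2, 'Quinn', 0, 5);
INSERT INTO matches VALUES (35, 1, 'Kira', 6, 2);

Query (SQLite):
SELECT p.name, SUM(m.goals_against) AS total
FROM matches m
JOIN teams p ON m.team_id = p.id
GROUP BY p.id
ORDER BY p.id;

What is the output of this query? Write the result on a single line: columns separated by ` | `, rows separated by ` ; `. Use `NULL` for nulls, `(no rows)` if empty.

Join each matches row to its teams via team_id.
Group joined rows by teams.id; compute SUM(m.goals_against) per group.
  1: ids {12, 21, 26, 35} → SUM(m.goals_against)=10
  2: ids {30, 34} → SUM(m.goals_against)=9
  3: ids {3, 24} → SUM(m.goals_against)=7
  4: ids {8, 9, 14} → SUM(m.goals_against)=8
  5: ids {22} → SUM(m.goals_against)=3

Chip | 10 ; Widget | 9 ; Bracket | 7 ; Sensor | 8 ; Bolt | 3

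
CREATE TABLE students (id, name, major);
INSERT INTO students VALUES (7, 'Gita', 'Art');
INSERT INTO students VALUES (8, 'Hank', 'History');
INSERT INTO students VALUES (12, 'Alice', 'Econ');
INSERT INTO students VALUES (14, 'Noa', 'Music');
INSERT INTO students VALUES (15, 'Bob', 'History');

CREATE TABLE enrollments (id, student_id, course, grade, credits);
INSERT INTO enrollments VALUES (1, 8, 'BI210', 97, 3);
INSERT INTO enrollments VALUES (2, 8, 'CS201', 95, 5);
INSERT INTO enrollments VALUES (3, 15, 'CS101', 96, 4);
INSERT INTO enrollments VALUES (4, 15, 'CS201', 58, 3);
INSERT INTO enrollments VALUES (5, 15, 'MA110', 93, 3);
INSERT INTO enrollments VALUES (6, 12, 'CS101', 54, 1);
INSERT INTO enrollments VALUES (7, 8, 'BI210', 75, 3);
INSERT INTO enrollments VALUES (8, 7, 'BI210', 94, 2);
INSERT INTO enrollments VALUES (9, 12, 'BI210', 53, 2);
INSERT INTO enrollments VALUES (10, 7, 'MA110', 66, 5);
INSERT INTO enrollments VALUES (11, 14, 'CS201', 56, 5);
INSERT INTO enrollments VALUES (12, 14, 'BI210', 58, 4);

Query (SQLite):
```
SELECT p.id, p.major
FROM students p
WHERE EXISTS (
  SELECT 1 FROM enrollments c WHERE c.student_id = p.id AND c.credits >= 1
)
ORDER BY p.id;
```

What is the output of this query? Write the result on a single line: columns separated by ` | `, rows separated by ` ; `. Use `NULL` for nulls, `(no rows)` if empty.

For each students row, check whether any enrollments with matching student_id has credits >= 1.
Keep rows where that is true.

7 | Art ; 8 | History ; 12 | Econ ; 14 | Music ; 15 | History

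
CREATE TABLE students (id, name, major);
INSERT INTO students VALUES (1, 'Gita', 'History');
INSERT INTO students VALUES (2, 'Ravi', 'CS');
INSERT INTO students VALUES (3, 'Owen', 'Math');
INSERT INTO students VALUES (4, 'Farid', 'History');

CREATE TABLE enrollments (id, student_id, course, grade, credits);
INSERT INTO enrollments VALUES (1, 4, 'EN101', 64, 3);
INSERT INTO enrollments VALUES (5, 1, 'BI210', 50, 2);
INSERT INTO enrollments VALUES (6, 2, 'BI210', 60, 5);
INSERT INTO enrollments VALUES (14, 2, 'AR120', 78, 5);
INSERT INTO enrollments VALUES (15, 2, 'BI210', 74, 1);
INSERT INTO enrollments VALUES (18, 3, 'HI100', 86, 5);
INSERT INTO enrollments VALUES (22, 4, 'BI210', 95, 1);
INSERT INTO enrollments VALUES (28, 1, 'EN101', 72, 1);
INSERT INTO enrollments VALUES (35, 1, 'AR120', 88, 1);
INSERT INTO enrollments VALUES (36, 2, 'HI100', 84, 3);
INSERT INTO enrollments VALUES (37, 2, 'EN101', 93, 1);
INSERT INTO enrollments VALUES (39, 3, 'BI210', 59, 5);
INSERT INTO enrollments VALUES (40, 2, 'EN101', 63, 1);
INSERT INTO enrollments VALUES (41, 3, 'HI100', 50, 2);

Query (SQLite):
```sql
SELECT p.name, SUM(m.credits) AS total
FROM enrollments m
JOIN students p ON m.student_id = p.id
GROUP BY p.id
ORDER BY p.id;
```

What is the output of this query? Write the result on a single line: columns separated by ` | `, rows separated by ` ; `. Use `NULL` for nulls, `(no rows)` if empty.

Gita | 4 ; Ravi | 16 ; Owen | 12 ; Farid | 4

Join each enrollments row to its students via student_id.
Group joined rows by students.id; compute SUM(m.credits) per group.
  1: ids {5, 28, 35} → SUM(m.credits)=4
  2: ids {6, 14, 15, 36, 37, 40} → SUM(m.credits)=16
  3: ids {18, 39, 41} → SUM(m.credits)=12
  4: ids {1, 22} → SUM(m.credits)=4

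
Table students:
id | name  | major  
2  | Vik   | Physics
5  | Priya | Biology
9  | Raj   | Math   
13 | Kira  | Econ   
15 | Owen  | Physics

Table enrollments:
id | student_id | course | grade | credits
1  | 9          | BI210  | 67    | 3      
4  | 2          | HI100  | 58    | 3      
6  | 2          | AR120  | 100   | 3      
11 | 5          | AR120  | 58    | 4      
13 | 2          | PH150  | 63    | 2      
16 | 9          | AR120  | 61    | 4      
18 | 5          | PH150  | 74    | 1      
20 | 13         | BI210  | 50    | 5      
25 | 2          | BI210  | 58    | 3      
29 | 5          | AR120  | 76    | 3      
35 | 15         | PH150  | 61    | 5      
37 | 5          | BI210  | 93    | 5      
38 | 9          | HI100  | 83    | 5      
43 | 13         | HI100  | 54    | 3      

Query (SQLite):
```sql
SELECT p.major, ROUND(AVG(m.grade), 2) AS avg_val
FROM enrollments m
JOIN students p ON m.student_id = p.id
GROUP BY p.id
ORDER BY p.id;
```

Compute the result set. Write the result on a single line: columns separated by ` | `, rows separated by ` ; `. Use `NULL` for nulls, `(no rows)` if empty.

Join each enrollments row to its students via student_id.
Group joined rows by students.id; compute ROUND(AVG(m.grade), 2) per group.
  2: ids {4, 6, 13, 25} → ROUND(AVG(m.grade), 2)=69.75
  5: ids {11, 18, 29, 37} → ROUND(AVG(m.grade), 2)=75.25
  9: ids {1, 16, 38} → ROUND(AVG(m.grade), 2)=70.33
  13: ids {20, 43} → ROUND(AVG(m.grade), 2)=52
  15: ids {35} → ROUND(AVG(m.grade), 2)=61

Physics | 69.75 ; Biology | 75.25 ; Math | 70.33 ; Econ | 52 ; Physics | 61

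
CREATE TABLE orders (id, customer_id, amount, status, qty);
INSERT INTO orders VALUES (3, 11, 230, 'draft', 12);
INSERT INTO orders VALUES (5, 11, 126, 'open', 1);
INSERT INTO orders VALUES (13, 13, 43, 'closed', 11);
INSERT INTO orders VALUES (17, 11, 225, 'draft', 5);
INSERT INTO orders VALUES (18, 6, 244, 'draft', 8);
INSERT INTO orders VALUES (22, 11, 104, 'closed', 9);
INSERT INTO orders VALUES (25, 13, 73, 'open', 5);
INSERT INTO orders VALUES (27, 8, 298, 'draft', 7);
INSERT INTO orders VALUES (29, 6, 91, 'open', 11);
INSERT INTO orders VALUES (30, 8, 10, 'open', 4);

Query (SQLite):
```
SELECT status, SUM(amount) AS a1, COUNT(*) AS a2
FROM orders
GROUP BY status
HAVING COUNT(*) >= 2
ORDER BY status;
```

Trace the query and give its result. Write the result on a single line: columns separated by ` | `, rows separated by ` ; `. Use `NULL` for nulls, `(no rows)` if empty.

Group orders by status.
Per group compute: SUM(amount), COUNT(*).
HAVING: drop groups with fewer than 2 rows.
  closed: ids {13, 22} → SUM(amount)=147, COUNT(*)=2
  draft: ids {3, 17, 18, 27} → SUM(amount)=997, COUNT(*)=4
  open: ids {5, 25, 29, 30} → SUM(amount)=300, COUNT(*)=4

closed | 147 | 2 ; draft | 997 | 4 ; open | 300 | 4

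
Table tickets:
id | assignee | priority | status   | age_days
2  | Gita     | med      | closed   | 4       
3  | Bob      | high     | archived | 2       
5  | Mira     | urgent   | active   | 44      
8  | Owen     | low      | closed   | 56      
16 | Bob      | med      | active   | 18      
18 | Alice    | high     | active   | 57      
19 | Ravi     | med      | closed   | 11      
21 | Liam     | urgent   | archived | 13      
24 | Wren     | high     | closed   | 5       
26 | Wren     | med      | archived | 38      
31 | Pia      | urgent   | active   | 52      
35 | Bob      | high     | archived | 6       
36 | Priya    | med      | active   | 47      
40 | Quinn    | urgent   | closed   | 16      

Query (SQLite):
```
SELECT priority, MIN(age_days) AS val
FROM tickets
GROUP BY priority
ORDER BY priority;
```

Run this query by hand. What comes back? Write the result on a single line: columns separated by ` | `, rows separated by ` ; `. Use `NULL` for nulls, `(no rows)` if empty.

high | 2 ; low | 56 ; med | 4 ; urgent | 13

Partition tickets by priority; compute MIN(age_days) within each group.
  high: ids {3, 18, 24, 35} → MIN(age_days)=2
  low: ids {8} → MIN(age_days)=56
  med: ids {2, 16, 19, 26, 36} → MIN(age_days)=4
  urgent: ids {5, 21, 31, 40} → MIN(age_days)=13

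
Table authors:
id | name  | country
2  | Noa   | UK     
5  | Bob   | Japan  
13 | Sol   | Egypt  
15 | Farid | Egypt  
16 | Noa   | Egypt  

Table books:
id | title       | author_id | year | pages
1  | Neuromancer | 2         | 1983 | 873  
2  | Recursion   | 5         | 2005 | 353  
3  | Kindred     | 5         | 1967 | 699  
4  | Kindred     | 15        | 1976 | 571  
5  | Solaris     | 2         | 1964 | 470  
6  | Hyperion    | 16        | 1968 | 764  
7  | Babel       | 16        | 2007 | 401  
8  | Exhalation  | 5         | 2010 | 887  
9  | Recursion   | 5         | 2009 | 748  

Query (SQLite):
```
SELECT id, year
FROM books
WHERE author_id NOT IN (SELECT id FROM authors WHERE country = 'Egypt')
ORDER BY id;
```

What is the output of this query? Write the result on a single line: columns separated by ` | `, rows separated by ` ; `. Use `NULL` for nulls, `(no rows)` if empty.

1 | 1983 ; 2 | 2005 ; 3 | 1967 ; 5 | 1964 ; 8 | 2010 ; 9 | 2009

Inner query: authors.id where country = 'Egypt'.
Outer: keep books rows whose author_id is not in that set.
Inner query → {13, 15, 16}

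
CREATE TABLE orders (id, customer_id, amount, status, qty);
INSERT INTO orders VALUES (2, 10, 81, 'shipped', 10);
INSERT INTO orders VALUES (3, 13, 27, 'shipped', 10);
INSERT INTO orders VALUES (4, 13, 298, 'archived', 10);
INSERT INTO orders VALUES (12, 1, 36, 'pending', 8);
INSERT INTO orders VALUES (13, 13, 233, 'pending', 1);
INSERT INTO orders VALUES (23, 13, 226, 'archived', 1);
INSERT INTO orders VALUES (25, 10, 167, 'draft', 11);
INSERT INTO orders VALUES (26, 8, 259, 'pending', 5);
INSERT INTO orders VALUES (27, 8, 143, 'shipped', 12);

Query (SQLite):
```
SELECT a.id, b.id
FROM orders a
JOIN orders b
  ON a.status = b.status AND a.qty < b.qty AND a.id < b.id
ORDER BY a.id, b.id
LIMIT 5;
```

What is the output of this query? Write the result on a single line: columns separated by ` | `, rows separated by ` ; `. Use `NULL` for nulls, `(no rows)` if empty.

2 | 27 ; 3 | 27 ; 13 | 26

Pairs (a,b) with same status, a.qty < b.qty, a.id < b.id.
status groups: archived:{4,23} draft:{25} pending:{12,13,26} shipped:{2,3,27}
Ordered by (a.id, b.id); first 5.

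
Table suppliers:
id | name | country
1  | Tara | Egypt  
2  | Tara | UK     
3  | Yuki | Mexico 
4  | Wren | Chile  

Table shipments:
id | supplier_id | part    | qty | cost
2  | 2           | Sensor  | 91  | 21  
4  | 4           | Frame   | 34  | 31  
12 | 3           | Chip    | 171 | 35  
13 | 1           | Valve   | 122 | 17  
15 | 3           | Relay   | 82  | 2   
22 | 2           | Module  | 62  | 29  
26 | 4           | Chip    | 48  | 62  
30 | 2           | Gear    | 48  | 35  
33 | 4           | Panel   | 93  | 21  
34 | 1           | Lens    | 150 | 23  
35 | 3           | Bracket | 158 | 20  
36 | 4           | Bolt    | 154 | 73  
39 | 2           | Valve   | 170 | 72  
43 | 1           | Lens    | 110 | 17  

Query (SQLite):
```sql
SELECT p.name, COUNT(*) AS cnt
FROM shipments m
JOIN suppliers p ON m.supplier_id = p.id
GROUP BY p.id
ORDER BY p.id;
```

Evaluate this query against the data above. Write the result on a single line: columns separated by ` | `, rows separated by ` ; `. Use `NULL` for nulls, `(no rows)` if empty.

Tara | 3 ; Tara | 4 ; Yuki | 3 ; Wren | 4

Join each shipments row to its suppliers via supplier_id.
Group joined rows by suppliers.id; compute COUNT(*) per group.
  1: ids {13, 34, 43} → COUNT(*)=3
  2: ids {2, 22, 30, 39} → COUNT(*)=4
  3: ids {12, 15, 35} → COUNT(*)=3
  4: ids {4, 26, 33, 36} → COUNT(*)=4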